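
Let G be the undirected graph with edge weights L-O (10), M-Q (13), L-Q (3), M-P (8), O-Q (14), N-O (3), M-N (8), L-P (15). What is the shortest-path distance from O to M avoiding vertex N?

Routes from O to M avoiding N:
O -> Q -> M: 14 + 13 = 27
O -> L -> Q -> M: 10 + 3 + 13 = 26
O -> Q -> L -> P -> M: 14 + 3 + 15 + 8 = 40
O -> L -> P -> M: 10 + 15 + 8 = 33
The minimum is 26.

26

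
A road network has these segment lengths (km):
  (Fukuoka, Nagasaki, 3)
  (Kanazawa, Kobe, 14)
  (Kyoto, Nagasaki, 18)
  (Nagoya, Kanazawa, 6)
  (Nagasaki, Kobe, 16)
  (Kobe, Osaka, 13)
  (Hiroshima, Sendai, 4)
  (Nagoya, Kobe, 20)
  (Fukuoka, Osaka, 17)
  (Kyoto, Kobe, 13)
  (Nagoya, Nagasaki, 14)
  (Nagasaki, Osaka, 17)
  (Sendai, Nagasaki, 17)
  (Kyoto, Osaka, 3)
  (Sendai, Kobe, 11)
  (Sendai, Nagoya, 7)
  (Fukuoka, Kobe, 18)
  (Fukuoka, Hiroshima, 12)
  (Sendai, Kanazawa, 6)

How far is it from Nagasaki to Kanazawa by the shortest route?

A few of the Nagasaki→Kanazawa routes:
Nagasaki → Sendai → Nagoya → Kanazawa: 17 + 7 + 6 = 30
Nagasaki → Nagoya → Kanazawa: 14 + 6 = 20
Nagasaki → Fukuoka → Hiroshima → Sendai → Kanazawa: 3 + 12 + 4 + 6 = 25
Nagasaki → Nagoya → Sendai → Kanazawa: 14 + 7 + 6 = 27
Nagasaki → Sendai → Kanazawa: 17 + 6 = 23
The minimum is 20 km.

20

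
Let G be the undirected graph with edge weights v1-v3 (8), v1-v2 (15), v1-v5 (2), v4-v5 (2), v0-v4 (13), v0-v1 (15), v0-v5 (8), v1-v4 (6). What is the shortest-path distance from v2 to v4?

19

Candidate routes:
v2 - v1 - v0 - v5 - v4: 15 + 15 + 8 + 2 = 40
v2 - v1 - v5 - v4: 15 + 2 + 2 = 19
v2 - v1 - v0 - v4: 15 + 15 + 13 = 43
v2 - v1 - v5 - v0 - v4: 15 + 2 + 8 + 13 = 38
v2 - v1 - v4: 15 + 6 = 21
Shortest: 19.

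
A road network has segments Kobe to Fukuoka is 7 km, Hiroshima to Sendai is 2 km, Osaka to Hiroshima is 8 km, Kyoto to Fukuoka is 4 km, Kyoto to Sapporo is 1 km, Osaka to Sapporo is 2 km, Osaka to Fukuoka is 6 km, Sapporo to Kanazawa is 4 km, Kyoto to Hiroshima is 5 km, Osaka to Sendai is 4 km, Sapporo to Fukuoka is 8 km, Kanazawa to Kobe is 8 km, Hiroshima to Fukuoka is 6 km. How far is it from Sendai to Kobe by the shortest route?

15

Checking several routes:
Sendai -> Osaka -> Fukuoka -> Kobe: 4 + 6 + 7 = 17
Sendai -> Hiroshima -> Kyoto -> Fukuoka -> Kobe: 2 + 5 + 4 + 7 = 18
Sendai -> Hiroshima -> Fukuoka -> Kobe: 2 + 6 + 7 = 15
Shortest: 15 km.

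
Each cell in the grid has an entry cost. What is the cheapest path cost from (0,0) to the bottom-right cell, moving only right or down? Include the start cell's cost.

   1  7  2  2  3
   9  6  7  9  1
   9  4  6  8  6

22

Best path: [0,0] → [0,1] → [0,2] → [0,3] → [0,4] → [1,4] → [2,4]
Cost: 1 + 7 + 2 + 2 + 3 + 1 + 6 = 22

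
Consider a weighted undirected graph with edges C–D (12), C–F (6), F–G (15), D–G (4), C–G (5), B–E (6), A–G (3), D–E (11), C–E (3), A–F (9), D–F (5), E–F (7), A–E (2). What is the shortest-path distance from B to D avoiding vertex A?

Comparing a few candidate routes:
B -> E -> C -> F -> D: 6 + 3 + 6 + 5 = 20
B -> E -> D: 6 + 11 = 17
B -> E -> F -> D: 6 + 7 + 5 = 18
B -> E -> C -> G -> D: 6 + 3 + 5 + 4 = 18
B -> E -> C -> D: 6 + 3 + 12 = 21
The minimum is 17.

17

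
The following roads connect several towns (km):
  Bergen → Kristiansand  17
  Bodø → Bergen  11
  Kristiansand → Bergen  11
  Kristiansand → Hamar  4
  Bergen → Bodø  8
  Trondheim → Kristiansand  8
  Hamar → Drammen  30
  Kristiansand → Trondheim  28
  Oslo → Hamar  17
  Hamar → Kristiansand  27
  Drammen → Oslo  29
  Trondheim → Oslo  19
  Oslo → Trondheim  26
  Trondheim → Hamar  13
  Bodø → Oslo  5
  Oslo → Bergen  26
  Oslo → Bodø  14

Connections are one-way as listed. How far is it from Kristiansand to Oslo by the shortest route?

24

Candidate routes:
Kristiansand-Trondheim-Oslo: 28 + 19 = 47
Kristiansand-Hamar-Drammen-Oslo: 4 + 30 + 29 = 63
Kristiansand-Bergen-Bodø-Oslo: 11 + 8 + 5 = 24
Kristiansand-Trondheim-Hamar-Drammen-Oslo: 28 + 13 + 30 + 29 = 100
Best route has total 24 km.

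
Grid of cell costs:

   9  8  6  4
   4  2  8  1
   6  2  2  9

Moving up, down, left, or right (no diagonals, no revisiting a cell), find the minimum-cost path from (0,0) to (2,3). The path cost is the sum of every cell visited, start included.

One optimal route is r0c0 r1c0 r1c1 r2c1 r2c2 r2c3.
Its cost is 9 + 4 + 2 + 2 + 2 + 9 = 28.

28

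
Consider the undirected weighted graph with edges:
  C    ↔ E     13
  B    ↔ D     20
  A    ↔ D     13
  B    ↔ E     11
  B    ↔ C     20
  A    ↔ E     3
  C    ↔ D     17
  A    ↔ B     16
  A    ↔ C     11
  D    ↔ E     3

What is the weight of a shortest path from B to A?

Comparing a few candidate routes:
B - A: 16
B - E - D - A: 11 + 3 + 13 = 27
B - E - A: 11 + 3 = 14
B - C - A: 20 + 11 = 31
B - D - E - A: 20 + 3 + 3 = 26
Shortest: 14.

14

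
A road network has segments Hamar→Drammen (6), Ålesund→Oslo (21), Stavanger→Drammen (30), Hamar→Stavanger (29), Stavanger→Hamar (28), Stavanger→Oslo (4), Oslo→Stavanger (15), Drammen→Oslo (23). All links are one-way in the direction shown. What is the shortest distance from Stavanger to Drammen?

Routes from Stavanger to Drammen:
Stavanger -> Hamar -> Drammen: 28 + 6 = 34
Stavanger -> Drammen: 30
Best route has total 30 mi.

30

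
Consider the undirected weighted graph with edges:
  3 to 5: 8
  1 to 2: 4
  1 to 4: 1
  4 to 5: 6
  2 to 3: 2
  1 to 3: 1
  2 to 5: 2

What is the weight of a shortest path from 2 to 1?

Comparing a few candidate routes:
2 -> 1: 4
2 -> 3 -> 1: 2 + 1 = 3
2 -> 5 -> 3 -> 1: 2 + 8 + 1 = 11
2 -> 5 -> 4 -> 1: 2 + 6 + 1 = 9
The minimum is 3.

3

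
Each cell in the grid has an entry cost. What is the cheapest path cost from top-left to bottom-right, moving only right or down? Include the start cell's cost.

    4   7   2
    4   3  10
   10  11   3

24

Path (0,0) (1,0) (1,1) (1,2) (2,2): 4 + 4 + 3 + 10 + 3 = 24.
For comparison, the top-then-right route costs 26.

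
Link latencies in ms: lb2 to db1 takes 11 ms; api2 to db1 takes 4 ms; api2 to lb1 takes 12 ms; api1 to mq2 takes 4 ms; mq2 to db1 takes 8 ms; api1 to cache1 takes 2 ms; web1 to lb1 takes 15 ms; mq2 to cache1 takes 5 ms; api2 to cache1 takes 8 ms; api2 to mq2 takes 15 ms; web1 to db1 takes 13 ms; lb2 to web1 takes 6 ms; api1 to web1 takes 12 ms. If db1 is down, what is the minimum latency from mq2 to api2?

13

Some routes from mq2 to api2 avoiding db1:
mq2→api2: 15
mq2→api1→cache1→api2: 4 + 2 + 8 = 14
mq2→cache1→api2: 5 + 8 = 13
Best route has total 13 ms.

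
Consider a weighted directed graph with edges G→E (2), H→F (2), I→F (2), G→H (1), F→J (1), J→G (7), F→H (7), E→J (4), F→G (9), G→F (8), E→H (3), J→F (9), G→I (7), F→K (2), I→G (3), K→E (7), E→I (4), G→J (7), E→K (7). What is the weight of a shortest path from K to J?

A few of the K→J routes:
K → E → I → G → J: 7 + 4 + 3 + 7 = 21
K → E → J: 7 + 4 = 11
K → E → I → G → H → F → J: 7 + 4 + 3 + 1 + 2 + 1 = 18
K → E → H → F → J: 7 + 3 + 2 + 1 = 13
K → E → I → F → J: 7 + 4 + 2 + 1 = 14
Best route has total 11.

11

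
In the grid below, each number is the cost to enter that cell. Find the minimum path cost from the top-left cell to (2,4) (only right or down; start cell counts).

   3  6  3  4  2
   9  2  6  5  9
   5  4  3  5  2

25

One optimal route is [0,0] → [0,1] → [1,1] → [2,1] → [2,2] → [2,3] → [2,4].
Its cost is 3 + 6 + 2 + 4 + 3 + 5 + 2 = 25.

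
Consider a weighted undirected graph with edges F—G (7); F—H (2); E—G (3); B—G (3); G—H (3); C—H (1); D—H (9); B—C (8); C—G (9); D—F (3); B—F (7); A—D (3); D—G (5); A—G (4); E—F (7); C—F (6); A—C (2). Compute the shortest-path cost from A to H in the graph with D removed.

Some routes from A to H avoiding D:
A-G-F-H: 4 + 7 + 2 = 13
A-C-F-H: 2 + 6 + 2 = 10
A-C-H: 2 + 1 = 3
A-G-H: 4 + 3 = 7
The minimum is 3.

3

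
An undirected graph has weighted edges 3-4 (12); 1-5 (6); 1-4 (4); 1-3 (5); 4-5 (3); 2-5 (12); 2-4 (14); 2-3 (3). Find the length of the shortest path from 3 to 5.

11

Comparing a few candidate routes:
3→4→1→5: 12 + 4 + 6 = 22
3→1→4→5: 5 + 4 + 3 = 12
3→2→5: 3 + 12 = 15
3→4→5: 12 + 3 = 15
3→2→4→5: 3 + 14 + 3 = 20
3→1→5: 5 + 6 = 11
Shortest: 11.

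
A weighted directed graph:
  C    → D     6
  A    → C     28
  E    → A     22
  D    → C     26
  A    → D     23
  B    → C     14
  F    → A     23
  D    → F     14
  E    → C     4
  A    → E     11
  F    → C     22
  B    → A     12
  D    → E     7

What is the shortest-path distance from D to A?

29

Candidate routes:
D - F - A: 14 + 23 = 37
D - E - A: 7 + 22 = 29
Best route has total 29.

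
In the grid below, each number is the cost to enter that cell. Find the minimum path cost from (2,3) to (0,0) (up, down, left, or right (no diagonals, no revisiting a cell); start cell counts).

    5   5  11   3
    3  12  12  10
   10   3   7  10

One optimal route is (2,3)→(2,2)→(2,1)→(2,0)→(1,0)→(0,0).
Its cost is 10 + 7 + 3 + 10 + 3 + 5 = 38.

38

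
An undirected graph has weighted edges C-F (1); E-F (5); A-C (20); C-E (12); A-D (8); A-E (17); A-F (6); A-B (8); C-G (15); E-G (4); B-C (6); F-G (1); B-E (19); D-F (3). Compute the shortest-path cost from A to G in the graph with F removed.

21

A few of the A→G routes:
A -> E -> G: 17 + 4 = 21
A -> B -> C -> E -> G: 8 + 6 + 12 + 4 = 30
A -> B -> E -> G: 8 + 19 + 4 = 31
A -> B -> C -> G: 8 + 6 + 15 = 29
The minimum is 21.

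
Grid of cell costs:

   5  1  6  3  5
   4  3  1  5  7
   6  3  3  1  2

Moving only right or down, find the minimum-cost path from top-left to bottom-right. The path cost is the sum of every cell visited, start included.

Best path: [0,0]→[0,1]→[1,1]→[1,2]→[2,2]→[2,3]→[2,4]
Cost: 5 + 1 + 3 + 1 + 3 + 1 + 2 = 16
(Top row then right column would cost 29.)

16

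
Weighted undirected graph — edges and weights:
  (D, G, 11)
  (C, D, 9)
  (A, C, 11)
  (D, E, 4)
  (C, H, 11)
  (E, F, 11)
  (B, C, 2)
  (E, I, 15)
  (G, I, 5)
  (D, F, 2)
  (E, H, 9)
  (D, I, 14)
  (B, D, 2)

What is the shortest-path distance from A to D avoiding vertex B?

Candidate routes:
A -> C -> H -> E -> I -> G -> D: 11 + 11 + 9 + 15 + 5 + 11 = 62
A -> C -> H -> E -> D: 11 + 11 + 9 + 4 = 35
A -> C -> D: 11 + 9 = 20
A -> C -> H -> E -> I -> D: 11 + 11 + 9 + 15 + 14 = 60
A -> C -> H -> E -> F -> D: 11 + 11 + 9 + 11 + 2 = 44
Shortest: 20.

20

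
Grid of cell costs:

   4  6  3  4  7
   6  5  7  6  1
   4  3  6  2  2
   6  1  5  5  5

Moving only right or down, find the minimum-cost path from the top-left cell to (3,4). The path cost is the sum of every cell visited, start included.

31

One optimal route is [0,0] → [0,1] → [0,2] → [0,3] → [1,3] → [1,4] → [2,4] → [3,4].
Its cost is 4 + 6 + 3 + 4 + 6 + 1 + 2 + 5 = 31.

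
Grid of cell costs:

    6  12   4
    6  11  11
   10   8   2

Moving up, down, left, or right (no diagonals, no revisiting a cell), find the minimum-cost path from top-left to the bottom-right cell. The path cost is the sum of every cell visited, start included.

Take r0c0 -> r1c0 -> r2c0 -> r2c1 -> r2c2 for a total of 6 + 6 + 10 + 8 + 2 = 32.

32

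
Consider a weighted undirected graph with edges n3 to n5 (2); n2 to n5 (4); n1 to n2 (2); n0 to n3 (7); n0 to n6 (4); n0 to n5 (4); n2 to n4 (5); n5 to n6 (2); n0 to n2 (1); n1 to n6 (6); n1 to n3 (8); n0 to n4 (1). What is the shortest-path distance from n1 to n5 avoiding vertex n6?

Comparing a few candidate routes:
n1 - n2 - n5: 2 + 4 = 6
n1 - n3 - n5: 8 + 2 = 10
n1 - n2 - n0 - n5: 2 + 1 + 4 = 7
Best route has total 6.

6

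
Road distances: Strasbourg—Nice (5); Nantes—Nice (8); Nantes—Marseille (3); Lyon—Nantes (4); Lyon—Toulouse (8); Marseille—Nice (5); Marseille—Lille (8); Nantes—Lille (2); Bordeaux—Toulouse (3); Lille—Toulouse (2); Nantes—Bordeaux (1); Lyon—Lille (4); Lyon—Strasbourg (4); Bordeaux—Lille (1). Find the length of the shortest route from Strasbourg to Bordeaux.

A few of the Strasbourg→Bordeaux routes:
Strasbourg - Lyon - Lille - Bordeaux: 4 + 4 + 1 = 9
Strasbourg - Lyon - Lille - Nantes - Bordeaux: 4 + 4 + 2 + 1 = 11
Strasbourg - Lyon - Nantes - Bordeaux: 4 + 4 + 1 = 9
The minimum is 9.

9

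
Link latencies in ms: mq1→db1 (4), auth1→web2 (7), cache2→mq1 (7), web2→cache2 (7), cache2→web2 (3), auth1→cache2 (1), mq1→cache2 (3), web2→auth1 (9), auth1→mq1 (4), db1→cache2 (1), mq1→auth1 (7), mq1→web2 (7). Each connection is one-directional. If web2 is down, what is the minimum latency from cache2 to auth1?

Paths from cache2 to auth1 avoiding web2:
cache2 -> mq1 -> auth1: 7 + 7 = 14
The minimum is 14 ms.

14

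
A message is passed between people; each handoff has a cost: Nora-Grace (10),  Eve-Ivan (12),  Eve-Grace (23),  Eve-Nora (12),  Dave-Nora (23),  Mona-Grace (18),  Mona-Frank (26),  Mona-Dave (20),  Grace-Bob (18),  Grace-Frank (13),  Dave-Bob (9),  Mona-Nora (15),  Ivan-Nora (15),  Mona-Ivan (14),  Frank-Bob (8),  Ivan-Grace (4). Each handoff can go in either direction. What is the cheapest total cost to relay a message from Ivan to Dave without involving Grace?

34

A few of the Ivan→Dave routes:
Ivan -> Mona -> Dave: 14 + 20 = 34
Ivan -> Eve -> Nora -> Dave: 12 + 12 + 23 = 47
Ivan -> Mona -> Frank -> Bob -> Dave: 14 + 26 + 8 + 9 = 57
Ivan -> Nora -> Dave: 15 + 23 = 38
Ivan -> Nora -> Mona -> Dave: 15 + 15 + 20 = 50
Ivan -> Mona -> Nora -> Dave: 14 + 15 + 23 = 52
The minimum is 34.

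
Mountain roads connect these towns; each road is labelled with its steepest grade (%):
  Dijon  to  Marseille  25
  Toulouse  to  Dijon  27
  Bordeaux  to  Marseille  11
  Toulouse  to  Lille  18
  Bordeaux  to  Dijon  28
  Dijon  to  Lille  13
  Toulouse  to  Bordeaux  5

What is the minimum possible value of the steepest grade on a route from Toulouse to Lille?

18

Comparing a few candidate routes:
Toulouse -> Dijon -> Lille: max(27, 13) = 27
Toulouse -> Lille: max(18) = 18
Toulouse -> Bordeaux -> Marseille -> Dijon -> Lille: max(5, 11, 25, 13) = 25
Best route has worst link 18%.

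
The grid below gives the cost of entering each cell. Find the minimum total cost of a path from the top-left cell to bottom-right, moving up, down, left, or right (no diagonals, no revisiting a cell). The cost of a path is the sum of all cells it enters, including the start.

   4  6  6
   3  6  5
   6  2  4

19

Cheapest: r0c0 -> r1c0 -> r1c1 -> r2c1 -> r2c2
  4 + 3 + 6 + 2 + 4 = 19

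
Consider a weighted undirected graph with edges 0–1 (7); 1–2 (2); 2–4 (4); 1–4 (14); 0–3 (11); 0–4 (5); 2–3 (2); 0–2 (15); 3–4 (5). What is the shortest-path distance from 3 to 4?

5

Checking several routes:
3→4: 5
3→2→4: 2 + 4 = 6
3→2→1→0→4: 2 + 2 + 7 + 5 = 16
The minimum is 5.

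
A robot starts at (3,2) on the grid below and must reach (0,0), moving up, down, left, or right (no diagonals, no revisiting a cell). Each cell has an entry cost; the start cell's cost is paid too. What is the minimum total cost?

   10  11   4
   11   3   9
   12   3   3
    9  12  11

41

Best path: r3c2 r2c2 r2c1 r1c1 r0c1 r0c0
Cost: 11 + 3 + 3 + 3 + 11 + 10 = 41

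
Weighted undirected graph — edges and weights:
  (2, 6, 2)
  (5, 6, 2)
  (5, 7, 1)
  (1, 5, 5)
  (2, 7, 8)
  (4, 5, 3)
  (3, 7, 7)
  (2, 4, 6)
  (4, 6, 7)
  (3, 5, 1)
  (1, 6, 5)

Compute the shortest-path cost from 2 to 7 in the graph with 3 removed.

5

Checking several routes:
2 → 4 → 5 → 7: 6 + 3 + 1 = 10
2 → 6 → 5 → 7: 2 + 2 + 1 = 5
2 → 7: 8
The minimum is 5.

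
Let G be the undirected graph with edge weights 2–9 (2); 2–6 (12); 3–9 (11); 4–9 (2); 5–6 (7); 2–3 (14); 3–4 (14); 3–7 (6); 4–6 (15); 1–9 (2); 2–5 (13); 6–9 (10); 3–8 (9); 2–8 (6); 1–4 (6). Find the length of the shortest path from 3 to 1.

Comparing a few candidate routes:
3 → 4 → 1: 14 + 6 = 20
3 → 2 → 9 → 1: 14 + 2 + 2 = 18
3 → 9 → 4 → 1: 11 + 2 + 6 = 19
3 → 4 → 9 → 1: 14 + 2 + 2 = 18
3 → 9 → 1: 11 + 2 = 13
3 → 8 → 2 → 9 → 1: 9 + 6 + 2 + 2 = 19
The minimum is 13.

13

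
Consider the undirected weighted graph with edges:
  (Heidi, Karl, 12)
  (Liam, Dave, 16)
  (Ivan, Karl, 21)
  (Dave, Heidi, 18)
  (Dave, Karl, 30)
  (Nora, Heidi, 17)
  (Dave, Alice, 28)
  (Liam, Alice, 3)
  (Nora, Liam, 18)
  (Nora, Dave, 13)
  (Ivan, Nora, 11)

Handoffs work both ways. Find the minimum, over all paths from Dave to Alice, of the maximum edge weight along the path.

16

Comparing a few candidate routes:
Dave - Heidi - Karl - Ivan - Nora - Liam - Alice: max(18, 12, 21, 11, 18, 3) = 21
Dave - Heidi - Nora - Liam - Alice: max(18, 17, 18, 3) = 18
Dave - Nora - Liam - Alice: max(13, 18, 3) = 18
Dave - Alice: max(28) = 28
Dave - Liam - Alice: max(16, 3) = 16
The minimum achievable maximum is 16.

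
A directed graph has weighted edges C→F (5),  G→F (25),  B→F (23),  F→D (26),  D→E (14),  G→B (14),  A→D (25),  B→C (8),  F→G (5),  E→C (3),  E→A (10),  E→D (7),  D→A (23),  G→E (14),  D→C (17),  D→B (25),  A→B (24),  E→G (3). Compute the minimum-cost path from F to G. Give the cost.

Paths from F to G:
F-G: 5
F-D-E-G: 26 + 14 + 3 = 43
Shortest: 5.

5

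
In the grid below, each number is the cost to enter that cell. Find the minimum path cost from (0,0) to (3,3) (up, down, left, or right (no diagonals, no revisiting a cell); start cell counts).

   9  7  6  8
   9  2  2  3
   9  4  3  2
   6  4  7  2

27

One optimal route is (0,0)→(0,1)→(1,1)→(1,2)→(1,3)→(2,3)→(3,3).
Its cost is 9 + 7 + 2 + 2 + 3 + 2 + 2 = 27.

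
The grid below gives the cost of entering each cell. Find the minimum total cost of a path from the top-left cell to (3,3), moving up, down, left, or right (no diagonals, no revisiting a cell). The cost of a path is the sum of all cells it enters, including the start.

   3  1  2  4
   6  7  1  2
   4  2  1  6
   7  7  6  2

Best path: r0c0→r0c1→r0c2→r1c2→r2c2→r2c3→r3c3
Cost: 3 + 1 + 2 + 1 + 1 + 6 + 2 = 16

16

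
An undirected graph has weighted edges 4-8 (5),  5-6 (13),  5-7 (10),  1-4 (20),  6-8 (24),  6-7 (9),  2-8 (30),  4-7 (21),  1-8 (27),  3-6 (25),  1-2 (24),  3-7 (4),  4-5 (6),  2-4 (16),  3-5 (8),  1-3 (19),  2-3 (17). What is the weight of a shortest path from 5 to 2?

Some routes from 5 to 2:
5 → 4 → 2: 6 + 16 = 22
5 → 7 → 3 → 2: 10 + 4 + 17 = 31
5 → 3 → 2: 8 + 17 = 25
The minimum is 22.

22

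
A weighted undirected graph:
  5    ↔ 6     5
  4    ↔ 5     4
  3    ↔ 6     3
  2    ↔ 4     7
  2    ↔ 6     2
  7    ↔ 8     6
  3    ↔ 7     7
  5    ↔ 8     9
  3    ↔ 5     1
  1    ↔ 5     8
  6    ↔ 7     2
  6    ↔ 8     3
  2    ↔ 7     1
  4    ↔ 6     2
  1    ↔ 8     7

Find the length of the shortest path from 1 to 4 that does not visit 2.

12

Comparing a few candidate routes:
1-8-6-4: 7 + 3 + 2 = 12
1-5-3-6-4: 8 + 1 + 3 + 2 = 14
1-5-4: 8 + 4 = 12
Best route has total 12.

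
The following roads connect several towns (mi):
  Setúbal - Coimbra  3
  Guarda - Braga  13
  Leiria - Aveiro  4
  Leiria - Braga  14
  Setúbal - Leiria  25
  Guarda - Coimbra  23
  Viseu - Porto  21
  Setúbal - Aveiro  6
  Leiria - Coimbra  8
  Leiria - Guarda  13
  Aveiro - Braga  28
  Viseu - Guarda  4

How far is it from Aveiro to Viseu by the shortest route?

A few of the Aveiro→Viseu routes:
Aveiro-Setúbal-Coimbra-Leiria-Guarda-Viseu: 6 + 3 + 8 + 13 + 4 = 34
Aveiro-Setúbal-Coimbra-Guarda-Viseu: 6 + 3 + 23 + 4 = 36
Aveiro-Leiria-Braga-Guarda-Viseu: 4 + 14 + 13 + 4 = 35
Aveiro-Leiria-Guarda-Viseu: 4 + 13 + 4 = 21
The minimum is 21 mi.

21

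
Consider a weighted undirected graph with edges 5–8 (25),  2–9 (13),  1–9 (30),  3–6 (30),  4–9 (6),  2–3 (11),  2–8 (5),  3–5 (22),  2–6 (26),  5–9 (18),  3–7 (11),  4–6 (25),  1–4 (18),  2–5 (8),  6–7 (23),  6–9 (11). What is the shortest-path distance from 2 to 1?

37

Comparing a few candidate routes:
2-5-9-4-1: 8 + 18 + 6 + 18 = 50
2-9-1: 13 + 30 = 43
2-9-4-1: 13 + 6 + 18 = 37
The minimum is 37.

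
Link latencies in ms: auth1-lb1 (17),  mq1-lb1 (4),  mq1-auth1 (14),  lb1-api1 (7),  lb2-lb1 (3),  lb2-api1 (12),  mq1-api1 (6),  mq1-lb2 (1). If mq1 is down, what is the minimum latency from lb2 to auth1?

20

Routes from lb2 to auth1 avoiding mq1:
lb2 -> api1 -> lb1 -> auth1: 12 + 7 + 17 = 36
lb2 -> lb1 -> auth1: 3 + 17 = 20
Best route has total 20 ms.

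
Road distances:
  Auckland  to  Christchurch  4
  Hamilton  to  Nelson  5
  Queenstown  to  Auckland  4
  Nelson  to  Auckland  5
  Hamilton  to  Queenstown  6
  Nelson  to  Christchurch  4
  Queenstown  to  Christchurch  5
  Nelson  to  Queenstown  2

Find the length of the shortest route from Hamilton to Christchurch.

9

Some routes from Hamilton to Christchurch:
Hamilton-Nelson-Queenstown-Christchurch: 5 + 2 + 5 = 12
Hamilton-Queenstown-Christchurch: 6 + 5 = 11
Hamilton-Queenstown-Nelson-Christchurch: 6 + 2 + 4 = 12
Hamilton-Nelson-Christchurch: 5 + 4 = 9
Best route has total 9.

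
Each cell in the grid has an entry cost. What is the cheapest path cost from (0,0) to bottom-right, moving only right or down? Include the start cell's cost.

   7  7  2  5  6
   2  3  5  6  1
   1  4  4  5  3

Best path: (0,0) → (1,0) → (2,0) → (2,1) → (2,2) → (2,3) → (2,4)
Cost: 7 + 2 + 1 + 4 + 4 + 5 + 3 = 26
(Top row then right column would cost 31.)

26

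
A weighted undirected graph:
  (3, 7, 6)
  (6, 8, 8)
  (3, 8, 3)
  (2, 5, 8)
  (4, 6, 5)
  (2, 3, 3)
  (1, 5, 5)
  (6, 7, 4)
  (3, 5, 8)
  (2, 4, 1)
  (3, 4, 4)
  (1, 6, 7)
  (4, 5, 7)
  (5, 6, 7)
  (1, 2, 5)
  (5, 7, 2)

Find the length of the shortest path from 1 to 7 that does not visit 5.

Some routes from 1 to 7 avoiding 5:
1-6-7: 7 + 4 = 11
1-2-4-6-7: 5 + 1 + 5 + 4 = 15
1-2-3-7: 5 + 3 + 6 = 14
Shortest: 11.

11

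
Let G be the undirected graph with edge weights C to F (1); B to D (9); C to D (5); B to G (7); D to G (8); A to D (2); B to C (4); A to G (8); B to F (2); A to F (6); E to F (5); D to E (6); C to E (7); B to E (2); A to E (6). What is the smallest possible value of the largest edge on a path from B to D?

5

Comparing a few candidate routes:
B → C → D: max(4, 5) = 5
B → F → C → D: max(2, 1, 5) = 5
B → E → F → A → D: max(2, 5, 6, 2) = 6
B → E → F → C → D: max(2, 5, 1, 5) = 5
Smallest bottleneck: 5.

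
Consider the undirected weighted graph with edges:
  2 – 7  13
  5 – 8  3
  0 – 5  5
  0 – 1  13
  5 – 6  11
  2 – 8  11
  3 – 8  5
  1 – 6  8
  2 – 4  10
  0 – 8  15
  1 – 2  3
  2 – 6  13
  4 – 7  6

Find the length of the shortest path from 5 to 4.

Comparing a few candidate routes:
5 - 8 - 2 - 4: 3 + 11 + 10 = 24
5 - 0 - 1 - 2 - 4: 5 + 13 + 3 + 10 = 31
5 - 6 - 1 - 2 - 4: 11 + 8 + 3 + 10 = 32
5 - 8 - 2 - 7 - 4: 3 + 11 + 13 + 6 = 33
The minimum is 24.

24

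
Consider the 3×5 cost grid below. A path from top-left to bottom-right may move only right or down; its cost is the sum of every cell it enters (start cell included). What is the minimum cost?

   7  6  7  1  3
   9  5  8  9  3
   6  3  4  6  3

Best path: (0,0) -> (0,1) -> (0,2) -> (0,3) -> (0,4) -> (1,4) -> (2,4)
Cost: 7 + 6 + 7 + 1 + 3 + 3 + 3 = 30

30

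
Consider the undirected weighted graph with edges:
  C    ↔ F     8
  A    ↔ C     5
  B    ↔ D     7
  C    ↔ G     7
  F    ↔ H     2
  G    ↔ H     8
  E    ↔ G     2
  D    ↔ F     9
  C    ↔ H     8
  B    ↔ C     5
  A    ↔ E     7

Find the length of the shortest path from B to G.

Some routes from B to G:
B → C → A → E → G: 5 + 5 + 7 + 2 = 19
B → C → H → G: 5 + 8 + 8 = 21
B → C → G: 5 + 7 = 12
The minimum is 12.

12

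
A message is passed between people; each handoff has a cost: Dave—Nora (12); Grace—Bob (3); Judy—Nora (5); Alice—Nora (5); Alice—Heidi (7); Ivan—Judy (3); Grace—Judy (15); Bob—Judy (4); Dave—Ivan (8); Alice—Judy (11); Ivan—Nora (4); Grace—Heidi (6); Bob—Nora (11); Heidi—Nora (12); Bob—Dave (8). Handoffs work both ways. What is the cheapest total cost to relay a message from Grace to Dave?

11

Some routes from Grace to Dave:
Grace -> Bob -> Dave: 3 + 8 = 11
Grace -> Judy -> Ivan -> Dave: 15 + 3 + 8 = 26
Grace -> Bob -> Judy -> Nora -> Ivan -> Dave: 3 + 4 + 5 + 4 + 8 = 24
Grace -> Bob -> Judy -> Nora -> Dave: 3 + 4 + 5 + 12 = 24
Grace -> Bob -> Judy -> Ivan -> Dave: 3 + 4 + 3 + 8 = 18
Best route has total 11.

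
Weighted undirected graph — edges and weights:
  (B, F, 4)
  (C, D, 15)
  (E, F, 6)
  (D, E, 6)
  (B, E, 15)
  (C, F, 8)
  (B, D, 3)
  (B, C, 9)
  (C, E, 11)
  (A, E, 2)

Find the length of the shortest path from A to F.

8

A few of the A→F routes:
A→E→D→B→F: 2 + 6 + 3 + 4 = 15
A→E→C→F: 2 + 11 + 8 = 21
A→E→B→F: 2 + 15 + 4 = 21
A→E→F: 2 + 6 = 8
The minimum is 8.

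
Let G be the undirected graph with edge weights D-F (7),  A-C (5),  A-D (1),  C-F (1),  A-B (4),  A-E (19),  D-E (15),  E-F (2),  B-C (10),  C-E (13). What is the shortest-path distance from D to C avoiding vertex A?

Candidate routes:
D→F→E→C: 7 + 2 + 13 = 22
D→F→C: 7 + 1 = 8
D→E→F→C: 15 + 2 + 1 = 18
D→E→C: 15 + 13 = 28
Shortest: 8.

8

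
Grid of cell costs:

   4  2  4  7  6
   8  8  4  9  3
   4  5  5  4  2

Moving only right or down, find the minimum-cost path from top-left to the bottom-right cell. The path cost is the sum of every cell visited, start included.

Best path: (0,0) -> (0,1) -> (0,2) -> (1,2) -> (2,2) -> (2,3) -> (2,4)
Cost: 4 + 2 + 4 + 4 + 5 + 4 + 2 = 25
(Top row then right column would cost 28.)

25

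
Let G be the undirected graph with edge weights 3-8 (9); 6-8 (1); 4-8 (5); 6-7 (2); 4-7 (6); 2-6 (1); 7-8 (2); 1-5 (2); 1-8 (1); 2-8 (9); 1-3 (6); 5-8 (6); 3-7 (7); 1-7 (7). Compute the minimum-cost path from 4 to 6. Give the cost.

Comparing a few candidate routes:
4 - 7 - 6: 6 + 2 = 8
4 - 8 - 7 - 6: 5 + 2 + 2 = 9
4 - 7 - 8 - 6: 6 + 2 + 1 = 9
4 - 8 - 6: 5 + 1 = 6
Shortest: 6.

6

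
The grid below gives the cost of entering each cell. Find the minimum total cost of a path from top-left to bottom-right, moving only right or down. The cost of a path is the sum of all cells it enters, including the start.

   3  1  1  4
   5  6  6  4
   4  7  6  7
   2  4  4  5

One optimal route is r0c0 -> r0c1 -> r0c2 -> r0c3 -> r1c3 -> r2c3 -> r3c3.
Its cost is 3 + 1 + 1 + 4 + 4 + 7 + 5 = 25.

25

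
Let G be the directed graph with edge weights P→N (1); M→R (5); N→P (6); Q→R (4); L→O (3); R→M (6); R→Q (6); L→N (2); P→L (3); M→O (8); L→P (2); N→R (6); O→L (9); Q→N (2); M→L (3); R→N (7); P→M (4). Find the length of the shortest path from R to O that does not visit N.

Routes from R to O avoiding N:
R -> M -> O: 6 + 8 = 14
R -> M -> L -> O: 6 + 3 + 3 = 12
Shortest: 12.

12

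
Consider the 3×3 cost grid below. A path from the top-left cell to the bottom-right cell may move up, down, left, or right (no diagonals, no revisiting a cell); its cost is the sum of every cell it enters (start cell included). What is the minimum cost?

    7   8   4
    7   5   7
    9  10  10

36

Cheapest: r0c0 -> r0c1 -> r0c2 -> r1c2 -> r2c2
  7 + 8 + 4 + 7 + 10 = 36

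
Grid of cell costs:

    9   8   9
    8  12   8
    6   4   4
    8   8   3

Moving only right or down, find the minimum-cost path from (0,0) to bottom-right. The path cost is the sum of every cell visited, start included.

Path [0,0] → [1,0] → [2,0] → [2,1] → [2,2] → [3,2]: 9 + 8 + 6 + 4 + 4 + 3 = 34.

34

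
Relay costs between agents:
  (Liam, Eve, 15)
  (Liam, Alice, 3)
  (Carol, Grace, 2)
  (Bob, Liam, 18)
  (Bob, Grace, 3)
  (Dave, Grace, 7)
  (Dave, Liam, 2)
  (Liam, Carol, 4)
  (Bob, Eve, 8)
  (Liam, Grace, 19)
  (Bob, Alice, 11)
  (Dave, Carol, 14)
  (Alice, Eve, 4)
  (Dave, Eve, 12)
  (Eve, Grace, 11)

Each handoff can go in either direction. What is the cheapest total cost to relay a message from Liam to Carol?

4

Checking several routes:
Liam→Carol: 4
Liam→Dave→Grace→Carol: 2 + 7 + 2 = 11
Liam→Dave→Carol: 2 + 14 = 16
The minimum is 4.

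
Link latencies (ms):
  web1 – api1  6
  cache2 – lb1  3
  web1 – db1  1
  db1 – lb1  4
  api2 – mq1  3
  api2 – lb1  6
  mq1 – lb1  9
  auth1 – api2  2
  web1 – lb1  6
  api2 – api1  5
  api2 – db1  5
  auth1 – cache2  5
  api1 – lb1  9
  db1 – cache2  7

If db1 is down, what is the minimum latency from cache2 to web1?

Some routes from cache2 to web1 avoiding db1:
cache2 - auth1 - api2 - lb1 - web1: 5 + 2 + 6 + 6 = 19
cache2 - auth1 - api2 - api1 - web1: 5 + 2 + 5 + 6 = 18
cache2 - lb1 - api2 - api1 - web1: 3 + 6 + 5 + 6 = 20
cache2 - lb1 - api1 - web1: 3 + 9 + 6 = 18
cache2 - lb1 - web1: 3 + 6 = 9
The minimum is 9 ms.

9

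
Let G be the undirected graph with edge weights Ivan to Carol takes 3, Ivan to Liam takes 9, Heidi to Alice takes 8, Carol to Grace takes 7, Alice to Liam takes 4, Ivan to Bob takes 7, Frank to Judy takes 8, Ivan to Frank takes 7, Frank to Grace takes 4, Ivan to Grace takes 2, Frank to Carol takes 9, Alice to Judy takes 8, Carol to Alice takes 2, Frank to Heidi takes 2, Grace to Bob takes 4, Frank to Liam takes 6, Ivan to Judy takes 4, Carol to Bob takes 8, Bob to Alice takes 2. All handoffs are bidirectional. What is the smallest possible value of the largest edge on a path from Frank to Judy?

Checking several routes:
Frank-Grace-Ivan-Judy: max(4, 2, 4) = 4
Frank-Ivan-Judy: max(7, 4) = 7
Frank-Liam-Alice-Carol-Grace-Bob-Ivan-Judy: max(6, 4, 2, 7, 4, 7, 4) = 7
Frank-Liam-Alice-Bob-Grace-Ivan-Judy: max(6, 4, 2, 4, 2, 4) = 6
Frank-Grace-Bob-Alice-Carol-Ivan-Judy: max(4, 4, 2, 2, 3, 4) = 4
Frank-Liam-Alice-Carol-Ivan-Judy: max(6, 4, 2, 3, 4) = 6
Smallest bottleneck: 4.

4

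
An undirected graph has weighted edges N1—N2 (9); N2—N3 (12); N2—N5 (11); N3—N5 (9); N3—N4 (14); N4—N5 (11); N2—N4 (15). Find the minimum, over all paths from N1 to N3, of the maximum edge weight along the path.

Paths from N1 to N3:
N1-N2-N4-N3: max(9, 15, 14) = 15
N1-N2-N5-N3: max(9, 11, 9) = 11
N1-N2-N5-N4-N3: max(9, 11, 11, 14) = 14
N1-N2-N4-N5-N3: max(9, 15, 11, 9) = 15
N1-N2-N3: max(9, 12) = 12
The minimum achievable maximum is 11.

11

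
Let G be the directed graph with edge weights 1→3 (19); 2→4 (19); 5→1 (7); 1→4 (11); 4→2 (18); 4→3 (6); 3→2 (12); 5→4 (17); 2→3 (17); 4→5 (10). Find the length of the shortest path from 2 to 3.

Candidate routes:
2→3: 17
2→4→5→1→3: 19 + 10 + 7 + 19 = 55
2→4→3: 19 + 6 = 25
The minimum is 17.

17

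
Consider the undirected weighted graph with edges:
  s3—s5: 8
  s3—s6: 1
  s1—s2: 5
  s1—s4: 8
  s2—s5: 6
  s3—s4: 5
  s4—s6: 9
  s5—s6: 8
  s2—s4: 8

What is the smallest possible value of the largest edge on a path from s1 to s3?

8

Some routes from s1 to s3:
s1-s4-s2-s5-s3: max(8, 8, 6, 8) = 8
s1-s2-s5-s3: max(5, 6, 8) = 8
s1-s2-s5-s6-s3: max(5, 6, 8, 1) = 8
s1-s2-s4-s3: max(5, 8, 5) = 8
Smallest bottleneck: 8.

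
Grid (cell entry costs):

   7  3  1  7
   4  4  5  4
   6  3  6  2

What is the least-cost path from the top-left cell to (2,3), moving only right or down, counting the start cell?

22

Take r0c0→r0c1→r0c2→r1c2→r1c3→r2c3 for a total of 7 + 3 + 1 + 5 + 4 + 2 = 22.
For comparison, the top-then-right route costs 24.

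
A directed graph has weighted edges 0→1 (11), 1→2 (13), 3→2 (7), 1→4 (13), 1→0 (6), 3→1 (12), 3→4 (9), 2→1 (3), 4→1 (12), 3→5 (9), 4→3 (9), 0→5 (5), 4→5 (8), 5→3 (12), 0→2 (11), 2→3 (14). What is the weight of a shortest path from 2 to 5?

A few of the 2→5 routes:
2-1-4-5: 3 + 13 + 8 = 24
2-1-0-5: 3 + 6 + 5 = 14
2-3-5: 14 + 9 = 23
Best route has total 14.

14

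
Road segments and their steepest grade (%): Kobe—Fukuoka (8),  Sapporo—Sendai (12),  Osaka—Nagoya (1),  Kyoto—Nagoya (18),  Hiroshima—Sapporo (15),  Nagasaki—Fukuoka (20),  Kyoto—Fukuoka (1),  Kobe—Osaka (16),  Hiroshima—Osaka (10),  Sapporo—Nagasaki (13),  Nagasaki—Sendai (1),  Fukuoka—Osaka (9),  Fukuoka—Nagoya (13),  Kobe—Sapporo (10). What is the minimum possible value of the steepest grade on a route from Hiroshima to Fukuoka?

10

Some routes from Hiroshima to Fukuoka:
Hiroshima-Sapporo-Kobe-Fukuoka: max(15, 10, 8) = 15
Hiroshima-Osaka-Nagoya-Fukuoka: max(10, 1, 13) = 13
Hiroshima-Osaka-Fukuoka: max(10, 9) = 10
Best route has worst link 10%.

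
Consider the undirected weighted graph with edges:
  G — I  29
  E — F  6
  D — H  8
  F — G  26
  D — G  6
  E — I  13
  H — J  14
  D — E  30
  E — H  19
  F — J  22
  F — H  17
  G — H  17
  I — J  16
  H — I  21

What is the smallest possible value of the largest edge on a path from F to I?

13

Comparing a few candidate routes:
F→E→H→J→I: max(6, 19, 14, 16) = 19
F→H→E→I: max(17, 19, 13) = 19
F→H→J→I: max(17, 14, 16) = 17
F→E→I: max(6, 13) = 13
Best route has worst link 13.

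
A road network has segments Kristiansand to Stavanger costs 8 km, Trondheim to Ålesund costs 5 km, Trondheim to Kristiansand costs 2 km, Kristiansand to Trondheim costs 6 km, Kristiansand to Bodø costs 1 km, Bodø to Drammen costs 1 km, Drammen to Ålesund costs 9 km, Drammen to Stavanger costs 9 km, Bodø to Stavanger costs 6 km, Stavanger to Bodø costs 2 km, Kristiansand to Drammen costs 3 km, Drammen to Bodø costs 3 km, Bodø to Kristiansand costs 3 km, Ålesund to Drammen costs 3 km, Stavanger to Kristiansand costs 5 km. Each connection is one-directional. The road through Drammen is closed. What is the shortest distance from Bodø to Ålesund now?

14

Routes from Bodø to Ålesund avoiding Drammen:
Bodø -> Stavanger -> Kristiansand -> Trondheim -> Ålesund: 6 + 5 + 6 + 5 = 22
Bodø -> Kristiansand -> Trondheim -> Ålesund: 3 + 6 + 5 = 14
Best route has total 14 km.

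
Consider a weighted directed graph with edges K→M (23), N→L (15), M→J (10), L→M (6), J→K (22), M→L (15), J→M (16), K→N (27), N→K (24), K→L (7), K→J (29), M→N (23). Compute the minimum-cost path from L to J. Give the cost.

Candidate routes:
L-M-J: 6 + 10 = 16
L-M-N-K-J: 6 + 23 + 24 + 29 = 82
Shortest: 16.

16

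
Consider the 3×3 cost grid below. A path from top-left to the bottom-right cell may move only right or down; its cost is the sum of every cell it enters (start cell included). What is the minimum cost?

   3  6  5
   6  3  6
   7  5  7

Cheapest: (0,0)→(0,1)→(1,1)→(2,1)→(2,2)
  3 + 6 + 3 + 5 + 7 = 24

24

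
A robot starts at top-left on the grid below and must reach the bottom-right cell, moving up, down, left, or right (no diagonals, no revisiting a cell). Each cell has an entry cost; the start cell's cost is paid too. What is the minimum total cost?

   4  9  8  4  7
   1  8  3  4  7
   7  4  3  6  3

28

Take (0,0)→(1,0)→(1,1)→(1,2)→(2,2)→(2,3)→(2,4) for a total of 4 + 1 + 8 + 3 + 3 + 6 + 3 = 28.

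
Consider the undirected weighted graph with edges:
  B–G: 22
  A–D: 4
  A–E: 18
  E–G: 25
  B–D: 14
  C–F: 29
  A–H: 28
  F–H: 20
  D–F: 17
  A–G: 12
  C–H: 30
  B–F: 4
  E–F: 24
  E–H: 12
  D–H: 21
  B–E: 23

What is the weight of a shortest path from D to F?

17

Some routes from D to F:
D-A-E-F: 4 + 18 + 24 = 46
D-H-F: 21 + 20 = 41
D-A-G-B-F: 4 + 12 + 22 + 4 = 42
D-B-F: 14 + 4 = 18
D-F: 17
Shortest: 17.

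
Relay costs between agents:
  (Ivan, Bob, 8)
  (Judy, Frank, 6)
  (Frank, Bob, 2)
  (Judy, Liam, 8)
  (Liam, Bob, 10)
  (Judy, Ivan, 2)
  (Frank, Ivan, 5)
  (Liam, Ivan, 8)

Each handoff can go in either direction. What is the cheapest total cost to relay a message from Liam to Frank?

Comparing a few candidate routes:
Liam - Bob - Frank: 10 + 2 = 12
Liam - Judy - Ivan - Frank: 8 + 2 + 5 = 15
Liam - Judy - Frank: 8 + 6 = 14
Liam - Ivan - Judy - Frank: 8 + 2 + 6 = 16
Liam - Ivan - Frank: 8 + 5 = 13
Best route has total 12.

12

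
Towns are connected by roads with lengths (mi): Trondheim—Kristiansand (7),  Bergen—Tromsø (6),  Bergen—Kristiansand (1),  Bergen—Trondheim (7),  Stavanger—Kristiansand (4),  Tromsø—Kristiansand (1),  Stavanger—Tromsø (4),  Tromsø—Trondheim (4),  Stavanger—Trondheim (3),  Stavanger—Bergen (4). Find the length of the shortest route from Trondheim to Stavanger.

Comparing a few candidate routes:
Trondheim→Tromsø→Kristiansand→Stavanger: 4 + 1 + 4 = 9
Trondheim→Tromsø→Stavanger: 4 + 4 = 8
Trondheim→Stavanger: 3
Best route has total 3 mi.

3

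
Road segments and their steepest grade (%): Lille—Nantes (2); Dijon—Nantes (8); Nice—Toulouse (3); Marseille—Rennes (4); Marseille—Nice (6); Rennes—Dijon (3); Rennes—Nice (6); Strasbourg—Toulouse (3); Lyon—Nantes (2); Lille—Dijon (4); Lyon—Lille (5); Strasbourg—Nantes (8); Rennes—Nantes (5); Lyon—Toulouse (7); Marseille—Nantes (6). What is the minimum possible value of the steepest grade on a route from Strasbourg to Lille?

Checking several routes:
Strasbourg - Toulouse - Nice - Rennes - Dijon - Lille: max(3, 3, 6, 3, 4) = 6
Strasbourg - Toulouse - Nice - Rennes - Nantes - Lyon - Lille: max(3, 3, 6, 5, 2, 5) = 6
Strasbourg - Toulouse - Nice - Rennes - Nantes - Lille: max(3, 3, 6, 5, 2) = 6
Best route has worst link 6%.

6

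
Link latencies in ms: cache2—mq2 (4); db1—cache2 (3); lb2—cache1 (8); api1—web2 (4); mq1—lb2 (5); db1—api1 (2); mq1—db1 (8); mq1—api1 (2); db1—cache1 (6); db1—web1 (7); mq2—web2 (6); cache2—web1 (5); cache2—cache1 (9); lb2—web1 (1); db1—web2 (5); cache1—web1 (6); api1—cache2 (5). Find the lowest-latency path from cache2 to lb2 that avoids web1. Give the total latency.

Checking several routes:
cache2-api1-mq1-lb2: 5 + 2 + 5 = 12
cache2-db1-mq1-lb2: 3 + 8 + 5 = 16
cache2-db1-api1-mq1-lb2: 3 + 2 + 2 + 5 = 12
The minimum is 12 ms.

12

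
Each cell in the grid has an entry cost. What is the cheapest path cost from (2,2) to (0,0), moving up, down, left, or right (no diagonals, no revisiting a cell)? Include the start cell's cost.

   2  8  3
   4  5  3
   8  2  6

Best path: r2c2 r2c1 r1c1 r1c0 r0c0
Cost: 6 + 2 + 5 + 4 + 2 = 19

19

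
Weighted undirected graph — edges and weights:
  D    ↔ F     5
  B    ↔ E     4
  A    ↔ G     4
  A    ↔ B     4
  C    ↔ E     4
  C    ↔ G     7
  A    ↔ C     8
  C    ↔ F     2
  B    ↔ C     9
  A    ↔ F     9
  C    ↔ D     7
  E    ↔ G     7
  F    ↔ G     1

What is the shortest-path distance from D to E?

Comparing a few candidate routes:
D→F→G→C→E: 5 + 1 + 7 + 4 = 17
D→F→C→E: 5 + 2 + 4 = 11
D→F→G→E: 5 + 1 + 7 = 13
D→C→F→G→E: 7 + 2 + 1 + 7 = 17
D→C→E: 7 + 4 = 11
The minimum is 11.

11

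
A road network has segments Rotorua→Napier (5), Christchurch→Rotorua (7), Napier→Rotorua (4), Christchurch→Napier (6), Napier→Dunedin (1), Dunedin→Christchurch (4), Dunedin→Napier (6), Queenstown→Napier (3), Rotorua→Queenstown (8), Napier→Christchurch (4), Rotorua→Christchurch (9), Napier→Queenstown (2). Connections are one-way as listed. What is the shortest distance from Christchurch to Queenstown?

8

Candidate routes:
Christchurch→Napier→Queenstown: 6 + 2 = 8
Christchurch→Napier→Rotorua→Queenstown: 6 + 4 + 8 = 18
Christchurch→Rotorua→Napier→Queenstown: 7 + 5 + 2 = 14
Christchurch→Rotorua→Queenstown: 7 + 8 = 15
Best route has total 8 km.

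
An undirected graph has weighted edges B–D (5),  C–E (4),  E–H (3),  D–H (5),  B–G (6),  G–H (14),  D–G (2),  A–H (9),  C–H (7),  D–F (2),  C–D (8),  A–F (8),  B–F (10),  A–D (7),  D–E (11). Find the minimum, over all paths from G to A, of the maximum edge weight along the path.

Checking several routes:
G-B-D-F-A: max(6, 5, 2, 8) = 8
G-D-H-A: max(2, 5, 9) = 9
G-D-C-H-A: max(2, 8, 7, 9) = 9
G-D-F-A: max(2, 2, 8) = 8
G-B-D-A: max(6, 5, 7) = 7
G-D-A: max(2, 7) = 7
The minimum achievable maximum is 7.

7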